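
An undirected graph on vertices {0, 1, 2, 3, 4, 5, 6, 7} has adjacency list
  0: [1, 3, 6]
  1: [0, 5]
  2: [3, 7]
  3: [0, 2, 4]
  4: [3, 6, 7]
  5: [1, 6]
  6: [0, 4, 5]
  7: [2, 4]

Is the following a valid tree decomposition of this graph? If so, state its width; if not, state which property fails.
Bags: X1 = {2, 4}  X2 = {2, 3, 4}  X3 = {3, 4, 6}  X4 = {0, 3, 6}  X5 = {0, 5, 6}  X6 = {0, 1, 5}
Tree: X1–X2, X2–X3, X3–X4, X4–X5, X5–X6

A tree decomposition must satisfy three properties: every vertex lies in some bag; for every edge, both endpoints lie together in some bag; and for every vertex, the bags containing it form a connected subtree. Here vertex 7 appears in no bag, so the decomposition is invalid.

No — vertex 7 appears in no bag.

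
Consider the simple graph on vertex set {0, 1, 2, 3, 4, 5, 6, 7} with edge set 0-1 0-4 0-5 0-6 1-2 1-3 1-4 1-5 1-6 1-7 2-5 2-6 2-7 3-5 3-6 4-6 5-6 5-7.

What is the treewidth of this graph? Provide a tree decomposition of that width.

Treewidth 3.
One such decomposition:
Bags: B1 = {1, 3, 5, 6}  B2 = {1, 2, 5, 6}  B3 = {1, 2, 5, 7}  B4 = {0, 1, 5, 6}  B5 = {0, 1, 4, 6}
Tree: B1–B2, B2–B3, B1–B4, B4–B5

Each bag holds 4 vertices, so the decomposition has width 3, which upper-bounds the treewidth. On the other hand G contains the 4-clique {0, 1, 4, 6}. A clique must lie in a single bag of any decomposition, so no decomposition can have width below 3. Therefore the treewidth is 3.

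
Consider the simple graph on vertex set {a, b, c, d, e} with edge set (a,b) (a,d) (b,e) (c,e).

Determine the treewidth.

1

A width-1 tree decomposition is:
Bags: B1 = {c, e}  B2 = {b, e}  B3 = {a, b}  B4 = {a, d}
Tree: B1–B2, B2–B3, B3–B4
Every bag has size at most 2, so the width is 2 − 1 = 1 and tw(G) ≤ 1. G has an edge, so its treewidth is at least 1. Therefore the treewidth is 1.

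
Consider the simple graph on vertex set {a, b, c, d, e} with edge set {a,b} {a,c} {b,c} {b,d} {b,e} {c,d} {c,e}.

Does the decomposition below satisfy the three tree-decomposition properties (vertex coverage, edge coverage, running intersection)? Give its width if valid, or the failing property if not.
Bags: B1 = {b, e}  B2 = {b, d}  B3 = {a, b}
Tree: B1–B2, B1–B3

A tree decomposition must satisfy three properties: every vertex lies in some bag; for every edge, both endpoints lie together in some bag; and for every vertex, the bags containing it form a connected subtree. Here vertex c appears in no bag, so the decomposition is invalid.

No — vertex c appears in no bag.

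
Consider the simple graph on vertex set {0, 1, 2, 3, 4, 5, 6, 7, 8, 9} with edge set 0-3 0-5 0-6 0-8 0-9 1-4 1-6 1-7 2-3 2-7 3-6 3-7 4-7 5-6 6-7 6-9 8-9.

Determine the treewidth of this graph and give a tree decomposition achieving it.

The largest bag has 3 vertices, giving width 2; this decomposition certifies tw(G) ≤ 2. On the other hand G contains the 3-clique {0, 8, 9}. A clique must lie in a single bag of any decomposition, so no decomposition can have width below 2. Therefore the treewidth is 2.

Treewidth 2.
One optimal decomposition is:
Bags: B1 = {0, 3, 6}  B2 = {3, 6, 7}  B3 = {1, 6, 7}  B4 = {0, 6, 9}  B5 = {2, 3, 7}  B6 = {0, 5, 6}  B7 = {0, 8, 9}  B8 = {1, 4, 7}
Tree: B1–B2, B2–B3, B1–B4, B2–B5, B4–B6, B4–B7, B3–B8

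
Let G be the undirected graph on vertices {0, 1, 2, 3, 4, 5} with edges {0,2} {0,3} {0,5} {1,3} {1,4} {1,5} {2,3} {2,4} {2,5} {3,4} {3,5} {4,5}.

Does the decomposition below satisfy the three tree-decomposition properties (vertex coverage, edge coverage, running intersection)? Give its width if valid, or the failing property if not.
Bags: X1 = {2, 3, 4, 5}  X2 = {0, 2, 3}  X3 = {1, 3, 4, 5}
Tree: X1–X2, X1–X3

No — edge (5,0) lies in no bag.

A tree decomposition must satisfy three properties: every vertex lies in some bag; for every edge, both endpoints lie together in some bag; and for every vertex, the bags containing it form a connected subtree. Here edge (5,0) lies in no bag, so the decomposition is invalid.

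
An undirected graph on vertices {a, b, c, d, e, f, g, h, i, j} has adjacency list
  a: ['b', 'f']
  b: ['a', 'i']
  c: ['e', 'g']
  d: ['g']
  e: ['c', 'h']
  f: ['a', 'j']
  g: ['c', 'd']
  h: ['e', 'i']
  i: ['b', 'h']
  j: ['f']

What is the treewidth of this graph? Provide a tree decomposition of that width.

Each bag holds 2 vertices, so the decomposition has width 1, which upper-bounds the treewidth. G has an edge, so its treewidth is at least 1. Therefore the treewidth is 1.

Treewidth 1.
One optimal decomposition is:
Bags: B1 = {f, j}  B2 = {a, f}  B3 = {a, b}  B4 = {b, i}  B5 = {h, i}  B6 = {e, h}  B7 = {c, e}  B8 = {c, g}  B9 = {d, g}
Tree: B1–B2, B2–B3, B3–B4, B4–B5, B5–B6, B6–B7, B7–B8, B8–B9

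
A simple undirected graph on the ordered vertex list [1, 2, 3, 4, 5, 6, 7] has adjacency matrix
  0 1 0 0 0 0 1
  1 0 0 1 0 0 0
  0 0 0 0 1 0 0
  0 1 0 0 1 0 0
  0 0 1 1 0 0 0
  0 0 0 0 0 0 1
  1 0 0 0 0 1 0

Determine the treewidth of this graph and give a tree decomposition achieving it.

Treewidth 1.
One such decomposition:
Bags: B1 = {6, 7}  B2 = {1, 7}  B3 = {1, 2}  B4 = {2, 4}  B5 = {4, 5}  B6 = {3, 5}
Tree: B1–B2, B2–B3, B3–B4, B4–B5, B5–B6

Each bag holds 2 vertices, so the decomposition has width 1, which upper-bounds the treewidth. Since G has at least one edge (e.g. 6–7), it is not an edgeless graph, so tw(G) ≥ 1. Therefore the treewidth is 1.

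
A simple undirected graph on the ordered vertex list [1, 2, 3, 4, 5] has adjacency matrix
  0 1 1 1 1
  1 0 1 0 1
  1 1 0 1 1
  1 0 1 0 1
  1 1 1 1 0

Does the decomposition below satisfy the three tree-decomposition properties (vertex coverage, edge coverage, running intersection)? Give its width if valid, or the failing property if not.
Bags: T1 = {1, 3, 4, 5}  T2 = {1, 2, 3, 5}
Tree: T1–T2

Yes; width 3.

Checking the three conditions: (i) the bags cover all of {1, 2, 3, 4, 5}; (ii) for each edge, some bag contains both endpoints; (iii) the bags containing any fixed vertex form a subtree. All hold, so the decomposition is valid with width 4 − 1 = 3.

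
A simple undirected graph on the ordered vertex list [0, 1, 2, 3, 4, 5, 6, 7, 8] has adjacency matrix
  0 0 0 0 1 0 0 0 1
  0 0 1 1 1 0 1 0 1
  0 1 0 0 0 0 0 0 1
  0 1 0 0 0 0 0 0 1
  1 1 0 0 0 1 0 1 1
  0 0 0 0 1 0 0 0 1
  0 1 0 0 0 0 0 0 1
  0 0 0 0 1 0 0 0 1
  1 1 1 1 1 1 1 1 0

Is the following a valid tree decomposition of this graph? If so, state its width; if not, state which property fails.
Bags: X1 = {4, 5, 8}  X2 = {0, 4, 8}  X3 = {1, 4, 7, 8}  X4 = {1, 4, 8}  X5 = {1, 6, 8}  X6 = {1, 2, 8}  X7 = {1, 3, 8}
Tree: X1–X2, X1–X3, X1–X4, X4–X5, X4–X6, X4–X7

No — bags containing vertex 1 are not connected in the tree.

A tree decomposition must satisfy three properties: every vertex lies in some bag; for every edge, both endpoints lie together in some bag; and for every vertex, the bags containing it form a connected subtree. Here bags containing vertex 1 are not connected in the tree, so the decomposition is invalid.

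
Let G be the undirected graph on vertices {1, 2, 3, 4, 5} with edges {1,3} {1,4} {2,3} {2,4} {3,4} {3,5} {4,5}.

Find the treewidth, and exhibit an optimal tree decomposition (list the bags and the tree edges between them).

Treewidth 2.
One such decomposition:
Bags: B1 = {3, 4, 5}  B2 = {2, 3, 4}  B3 = {1, 3, 4}
Tree: B1–B2, B1–B3

The largest bag has 3 vertices, giving width 2; this decomposition certifies tw(G) ≤ 2. For the lower bound, the 3 vertices {1, 3, 4} are pairwise adjacent, and any tree decomposition puts a clique entirely inside one bag — forcing width ≥ 2. Therefore the treewidth is 2.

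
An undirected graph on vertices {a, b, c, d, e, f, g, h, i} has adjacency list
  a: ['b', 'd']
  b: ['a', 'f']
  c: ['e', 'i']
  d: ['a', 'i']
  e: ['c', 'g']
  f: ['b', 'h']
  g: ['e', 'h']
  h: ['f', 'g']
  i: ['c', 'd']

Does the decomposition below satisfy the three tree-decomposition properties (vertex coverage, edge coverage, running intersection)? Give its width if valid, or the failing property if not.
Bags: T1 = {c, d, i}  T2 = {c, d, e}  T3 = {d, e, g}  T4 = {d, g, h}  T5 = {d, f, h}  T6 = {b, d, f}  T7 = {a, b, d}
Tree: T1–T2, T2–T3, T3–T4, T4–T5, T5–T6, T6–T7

Checking the three conditions: (i) the bags cover all of {a, b, c, d, e, f, g, h, i}; (ii) for each edge, some bag contains both endpoints; (iii) the bags containing any fixed vertex form a subtree. All hold, so the decomposition is valid with width 3 − 1 = 2.

Yes; width 2.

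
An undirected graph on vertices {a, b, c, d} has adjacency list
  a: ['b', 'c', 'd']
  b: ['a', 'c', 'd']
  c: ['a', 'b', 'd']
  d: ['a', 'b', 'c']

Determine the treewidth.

3

A width-3 tree decomposition is:
Bags: B1 = {a, b, c, d}
Tree: (single bag)
With just one bag of size 4, the width is 4 − 1 = 3, so tw(G) ≤ 3. On the other hand G contains the 4-clique {a, b, c, d}. A clique must lie in a single bag of any decomposition, so no decomposition can have width below 3. Hence tw(G) = 3 exactly.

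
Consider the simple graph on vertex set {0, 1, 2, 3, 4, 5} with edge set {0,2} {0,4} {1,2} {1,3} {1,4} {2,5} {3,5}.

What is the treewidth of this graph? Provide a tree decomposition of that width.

Every bag has size at most 3, so the width is 3 − 1 = 2 and tw(G) ≤ 2. For the lower bound, G contains the cycle 0–4–1–2–0, so G is not a forest; only forests have treewidth ≤ 1, hence tw(G) ≥ 2. The upper and lower bounds meet at 2, so that is the treewidth.

Treewidth 2.
Bags: B1 = {0, 2, 4}  B2 = {1, 2, 4}  B3 = {1, 2, 5}  B4 = {1, 3, 5}
Tree: B1–B2, B2–B3, B3–B4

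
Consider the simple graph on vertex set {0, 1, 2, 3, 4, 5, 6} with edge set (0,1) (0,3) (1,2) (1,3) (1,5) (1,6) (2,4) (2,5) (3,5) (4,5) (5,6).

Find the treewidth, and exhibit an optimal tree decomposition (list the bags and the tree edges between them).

Treewidth 2.
Bags: B1 = {1, 2, 5}  B2 = {2, 4, 5}  B3 = {1, 3, 5}  B4 = {1, 5, 6}  B5 = {0, 1, 3}
Tree: B1–B2, B1–B3, B3–B4, B3–B5

Each bag holds 3 vertices, so the decomposition has width 2, which upper-bounds the treewidth. Conversely, {0, 1, 3} is a clique of size 3, and the vertices of any clique must share a bag in every tree decomposition; so some bag has ≥ 3 vertices and tw(G) ≥ 2. Hence tw(G) = 2 exactly.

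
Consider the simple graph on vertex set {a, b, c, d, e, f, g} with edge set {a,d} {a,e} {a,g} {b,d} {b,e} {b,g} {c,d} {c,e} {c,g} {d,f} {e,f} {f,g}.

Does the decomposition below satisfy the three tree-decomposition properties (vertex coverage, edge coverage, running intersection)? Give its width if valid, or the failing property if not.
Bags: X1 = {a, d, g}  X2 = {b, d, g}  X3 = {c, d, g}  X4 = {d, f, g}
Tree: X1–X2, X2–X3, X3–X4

A tree decomposition must satisfy three properties: every vertex lies in some bag; for every edge, both endpoints lie together in some bag; and for every vertex, the bags containing it form a connected subtree. Here vertex e appears in no bag, so the decomposition is invalid.

No — vertex e appears in no bag.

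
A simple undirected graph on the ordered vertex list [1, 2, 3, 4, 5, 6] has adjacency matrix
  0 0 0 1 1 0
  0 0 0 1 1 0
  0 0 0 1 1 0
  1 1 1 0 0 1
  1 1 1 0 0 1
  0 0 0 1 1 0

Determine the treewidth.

2

A width-2 tree decomposition is:
Bags: B1 = {3, 4, 5}  B2 = {1, 4, 5}  B3 = {2, 4, 5}  B4 = {4, 5, 6}
Tree: B1–B2, B2–B3, B3–B4
The largest bag has 3 vertices, giving width 2; this decomposition certifies tw(G) ≤ 2. The edges 4–3–5–1–4 form a cycle, so G is not a tree and its treewidth is at least 2. Combining the bounds, tw(G) = 2.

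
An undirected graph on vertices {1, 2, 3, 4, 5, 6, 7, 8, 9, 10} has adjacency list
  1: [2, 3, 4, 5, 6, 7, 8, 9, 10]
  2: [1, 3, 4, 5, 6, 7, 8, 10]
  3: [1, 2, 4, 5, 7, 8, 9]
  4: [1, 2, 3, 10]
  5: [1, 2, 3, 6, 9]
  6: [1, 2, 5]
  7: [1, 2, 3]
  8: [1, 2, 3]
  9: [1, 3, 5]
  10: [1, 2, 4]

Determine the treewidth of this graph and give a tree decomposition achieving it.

Treewidth 3.
One such decomposition:
Bags: B1 = {1, 3, 5, 9}  B2 = {1, 2, 3, 5}  B3 = {1, 2, 5, 6}  B4 = {1, 2, 3, 7}  B5 = {1, 2, 3, 4}  B6 = {1, 2, 4, 10}  B7 = {1, 2, 3, 8}
Tree: B1–B2, B2–B3, B2–B4, B4–B5, B5–B6, B4–B7

Every bag has size at most 4, so the width is 4 − 1 = 3 and tw(G) ≤ 3. On the other hand G contains the 4-clique {1, 3, 5, 9}. A clique must lie in a single bag of any decomposition, so no decomposition can have width below 3. Combining the bounds, tw(G) = 3.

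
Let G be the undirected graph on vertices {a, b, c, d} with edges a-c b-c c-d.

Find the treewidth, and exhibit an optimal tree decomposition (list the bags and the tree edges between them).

Each bag holds 2 vertices, so the decomposition has width 1, which upper-bounds the treewidth. G has an edge, so its treewidth is at least 1. Combining the bounds, tw(G) = 1.

Treewidth 1.
One such decomposition:
Bags: B1 = {b, c}  B2 = {a, c}  B3 = {c, d}
Tree: B1–B2, B2–B3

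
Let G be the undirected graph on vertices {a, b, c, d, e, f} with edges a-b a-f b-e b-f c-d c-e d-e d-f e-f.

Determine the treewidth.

2

A width-2 tree decomposition is:
Bags: B1 = {b, e, f}  B2 = {d, e, f}  B3 = {a, b, f}  B4 = {c, d, e}
Tree: B1–B2, B1–B3, B2–B4
Every bag has size at most 3, so the width is 3 − 1 = 2 and tw(G) ≤ 2. Conversely, {c, d, e} is a clique of size 3, and the vertices of any clique must share a bag in every tree decomposition; so some bag has ≥ 3 vertices and tw(G) ≥ 2. Hence tw(G) = 2 exactly.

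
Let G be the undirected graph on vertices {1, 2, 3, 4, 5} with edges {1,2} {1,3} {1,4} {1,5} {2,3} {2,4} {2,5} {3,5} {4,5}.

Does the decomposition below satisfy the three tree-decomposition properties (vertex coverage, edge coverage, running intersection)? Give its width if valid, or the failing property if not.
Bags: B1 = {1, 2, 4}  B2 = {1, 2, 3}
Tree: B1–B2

A tree decomposition must satisfy three properties: every vertex lies in some bag; for every edge, both endpoints lie together in some bag; and for every vertex, the bags containing it form a connected subtree. Here vertex 5 appears in no bag, so the decomposition is invalid.

No — vertex 5 appears in no bag.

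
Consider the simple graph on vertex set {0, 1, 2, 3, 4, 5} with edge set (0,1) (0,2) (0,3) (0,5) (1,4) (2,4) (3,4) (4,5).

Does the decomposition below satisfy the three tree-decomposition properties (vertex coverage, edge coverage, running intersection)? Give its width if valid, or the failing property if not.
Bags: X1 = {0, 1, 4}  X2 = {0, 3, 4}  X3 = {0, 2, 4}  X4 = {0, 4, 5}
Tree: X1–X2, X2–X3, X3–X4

Yes; width 2.

Vertex coverage: the bags together contain {0, 1, 2, 3, 4, 5}, the full vertex set. Edge coverage: each edge of G has both endpoints in at least one bag. Running intersection: for every vertex, the bags containing it form a connected subtree. All three properties hold, so this is a valid tree decomposition of width max|bag| − 1 = 2, and hence tw(G) ≤ 2.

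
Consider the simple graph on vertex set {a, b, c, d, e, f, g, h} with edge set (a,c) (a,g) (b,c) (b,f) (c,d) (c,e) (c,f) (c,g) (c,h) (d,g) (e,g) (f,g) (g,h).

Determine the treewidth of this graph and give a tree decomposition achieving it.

Treewidth 2.
Bags: B1 = {a, c, g}  B2 = {c, e, g}  B3 = {c, f, g}  B4 = {c, d, g}  B5 = {c, g, h}  B6 = {b, c, f}
Tree: B1–B2, B1–B3, B1–B4, B2–B5, B3–B6

The largest bag has 3 vertices, giving width 2; this decomposition certifies tw(G) ≤ 2. Conversely, {c, d, g} is a clique of size 3, and the vertices of any clique must share a bag in every tree decomposition; so some bag has ≥ 3 vertices and tw(G) ≥ 2. Therefore the treewidth is 2.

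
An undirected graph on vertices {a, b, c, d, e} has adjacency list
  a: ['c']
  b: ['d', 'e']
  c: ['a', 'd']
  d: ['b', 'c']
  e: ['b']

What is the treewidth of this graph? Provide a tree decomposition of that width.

Treewidth 1.
Bags: B1 = {a, c}  B2 = {c, d}  B3 = {b, d}  B4 = {b, e}
Tree: B1–B2, B2–B3, B3–B4

Each bag holds 2 vertices, so the decomposition has width 1, which upper-bounds the treewidth. G has an edge, so its treewidth is at least 1. Hence tw(G) = 1 exactly.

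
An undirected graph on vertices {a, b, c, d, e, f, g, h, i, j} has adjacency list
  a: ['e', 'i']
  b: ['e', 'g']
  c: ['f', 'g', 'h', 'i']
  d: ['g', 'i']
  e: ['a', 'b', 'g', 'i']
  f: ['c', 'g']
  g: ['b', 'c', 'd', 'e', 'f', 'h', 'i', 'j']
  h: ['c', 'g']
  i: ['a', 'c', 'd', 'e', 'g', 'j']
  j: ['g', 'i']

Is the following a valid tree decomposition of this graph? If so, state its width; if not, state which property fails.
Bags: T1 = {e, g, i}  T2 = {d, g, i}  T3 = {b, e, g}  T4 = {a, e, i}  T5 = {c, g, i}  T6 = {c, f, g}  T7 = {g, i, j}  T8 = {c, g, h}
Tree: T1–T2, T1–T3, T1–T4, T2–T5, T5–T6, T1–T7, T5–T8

Checking the three conditions: (i) the bags cover all of {a, b, c, d, e, f, g, h, i, j}; (ii) for each edge, some bag contains both endpoints; (iii) the bags containing any fixed vertex form a subtree. All hold, so the decomposition is valid with width 3 − 1 = 2.

Yes; width 2.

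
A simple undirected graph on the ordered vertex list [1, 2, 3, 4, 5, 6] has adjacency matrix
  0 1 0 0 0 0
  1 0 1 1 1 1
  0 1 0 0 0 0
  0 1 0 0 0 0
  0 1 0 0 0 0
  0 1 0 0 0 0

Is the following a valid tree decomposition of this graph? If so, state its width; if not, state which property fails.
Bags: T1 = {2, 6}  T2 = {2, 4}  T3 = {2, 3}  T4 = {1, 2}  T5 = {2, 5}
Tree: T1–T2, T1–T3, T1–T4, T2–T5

Checking the three conditions: (i) the bags cover all of {1, 2, 3, 4, 5, 6}; (ii) for each edge, some bag contains both endpoints; (iii) the bags containing any fixed vertex form a subtree. All hold, so the decomposition is valid with width 2 − 1 = 1.

Yes; width 1.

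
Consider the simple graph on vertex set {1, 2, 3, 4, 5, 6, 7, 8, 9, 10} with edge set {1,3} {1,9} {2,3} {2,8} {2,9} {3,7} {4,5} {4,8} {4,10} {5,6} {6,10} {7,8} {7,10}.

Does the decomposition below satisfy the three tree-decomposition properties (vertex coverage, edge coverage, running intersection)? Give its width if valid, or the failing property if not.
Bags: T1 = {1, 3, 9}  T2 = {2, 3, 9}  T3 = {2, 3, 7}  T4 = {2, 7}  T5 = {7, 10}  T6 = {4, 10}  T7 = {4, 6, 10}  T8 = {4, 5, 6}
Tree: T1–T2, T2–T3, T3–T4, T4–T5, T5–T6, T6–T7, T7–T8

No — vertex 8 appears in no bag.

A tree decomposition must satisfy three properties: every vertex lies in some bag; for every edge, both endpoints lie together in some bag; and for every vertex, the bags containing it form a connected subtree. Here vertex 8 appears in no bag, so the decomposition is invalid.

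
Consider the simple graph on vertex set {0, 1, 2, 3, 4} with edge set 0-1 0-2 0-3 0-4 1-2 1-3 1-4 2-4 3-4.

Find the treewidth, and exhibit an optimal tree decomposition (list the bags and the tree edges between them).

Treewidth 3.
One such decomposition:
Bags: B1 = {0, 1, 2, 4}  B2 = {0, 1, 3, 4}
Tree: B1–B2

Every bag has size at most 4, so the width is 4 − 1 = 3 and tw(G) ≤ 3. Conversely, {0, 1, 2, 4} is a clique of size 4, and the vertices of any clique must share a bag in every tree decomposition; so some bag has ≥ 4 vertices and tw(G) ≥ 3. Therefore the treewidth is 3.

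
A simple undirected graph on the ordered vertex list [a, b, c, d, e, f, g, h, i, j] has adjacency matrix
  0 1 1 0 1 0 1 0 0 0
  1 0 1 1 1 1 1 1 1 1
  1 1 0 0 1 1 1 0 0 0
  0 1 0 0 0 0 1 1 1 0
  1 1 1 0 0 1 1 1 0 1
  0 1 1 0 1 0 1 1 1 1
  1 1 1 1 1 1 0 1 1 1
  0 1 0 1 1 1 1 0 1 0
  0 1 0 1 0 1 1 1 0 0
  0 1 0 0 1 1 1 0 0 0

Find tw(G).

4

A width-4 tree decomposition is:
Bags: B1 = {b, f, g, h, i}  B2 = {b, e, f, g, h}  B3 = {b, d, g, h, i}  B4 = {b, e, f, g, j}  B5 = {b, c, e, f, g}  B6 = {a, b, c, e, g}
Tree: B1–B2, B1–B3, B2–B4, B4–B5, B5–B6
Each bag holds 5 vertices, so the decomposition has width 4, which upper-bounds the treewidth. For the lower bound, the 5 vertices {b, d, g, h, i} are pairwise adjacent, and any tree decomposition puts a clique entirely inside one bag — forcing width ≥ 4. Hence tw(G) = 4 exactly.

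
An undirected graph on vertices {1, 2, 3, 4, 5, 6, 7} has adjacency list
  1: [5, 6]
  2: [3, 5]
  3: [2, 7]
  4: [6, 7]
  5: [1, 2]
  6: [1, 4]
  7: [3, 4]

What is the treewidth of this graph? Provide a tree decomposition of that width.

Treewidth 2.
One such decomposition:
Bags: B1 = {1, 4, 6}  B2 = {1, 4, 7}  B3 = {1, 3, 7}  B4 = {1, 2, 3}  B5 = {1, 2, 5}
Tree: B1–B2, B2–B3, B3–B4, B4–B5

Every bag has size at most 3, so the width is 3 − 1 = 2 and tw(G) ≤ 2. Since 1–6–4–7–3–2–5–1 is a cycle in G, G is not acyclic. Forests are exactly the graphs of treewidth ≤ 1, so tw(G) ≥ 2. Therefore the treewidth is 2.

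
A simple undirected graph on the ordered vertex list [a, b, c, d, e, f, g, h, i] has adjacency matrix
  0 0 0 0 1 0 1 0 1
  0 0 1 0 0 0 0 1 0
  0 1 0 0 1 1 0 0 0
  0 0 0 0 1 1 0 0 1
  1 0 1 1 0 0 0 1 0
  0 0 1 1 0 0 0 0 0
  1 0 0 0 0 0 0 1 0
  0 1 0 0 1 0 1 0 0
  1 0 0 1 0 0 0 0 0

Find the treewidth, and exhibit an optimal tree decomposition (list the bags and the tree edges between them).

Treewidth 3.
Bags: B1 = {a, d, f, i}  B2 = {a, d, e, f}  B3 = {a, c, e, f}  B4 = {a, c, e, g}  B5 = {c, e, g, h}  B6 = {b, c, g, h}
Tree: B1–B2, B2–B3, B3–B4, B4–B5, B5–B6

Each bag holds 4 vertices, so the decomposition has width 3, which upper-bounds the treewidth. For the lower bound: the 4 vertex sets {d,f,i}, {a}, {e}, {b,c,g,h} are disjoint, each induces a connected subgraph, and every pair is joined by at least one edge of G. Contracting each set to a single vertex therefore yields K_{4} as a minor, and since treewidth is minor-monotone, tw(G) ≥ tw(K_{4}) = 3. Hence tw(G) = 3 exactly.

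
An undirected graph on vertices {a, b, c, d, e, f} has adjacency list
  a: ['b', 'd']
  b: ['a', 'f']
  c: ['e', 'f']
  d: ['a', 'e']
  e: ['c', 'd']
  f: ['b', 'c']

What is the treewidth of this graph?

A width-2 tree decomposition is:
Bags: B1 = {a, d, e}  B2 = {a, c, e}  B3 = {a, c, f}  B4 = {a, b, f}
Tree: B1–B2, B2–B3, B3–B4
Every bag has size at most 3, so the width is 3 − 1 = 2 and tw(G) ≤ 2. Since a–d–e–c–f–b–a is a cycle in G, G is not acyclic. Forests are exactly the graphs of treewidth ≤ 1, so tw(G) ≥ 2. Therefore the treewidth is 2.

2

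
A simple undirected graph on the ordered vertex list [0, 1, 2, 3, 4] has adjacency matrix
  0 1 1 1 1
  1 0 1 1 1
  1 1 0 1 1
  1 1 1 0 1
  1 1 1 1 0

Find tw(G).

4

A width-4 tree decomposition is:
Bags: B1 = {0, 1, 2, 3, 4}
Tree: (single bag)
A single bag containing all 5 vertices is trivially a valid decomposition of width 4. For the lower bound, the 5 vertices {0, 1, 2, 3, 4} are pairwise adjacent, and any tree decomposition puts a clique entirely inside one bag — forcing width ≥ 4. Hence tw(G) = 4 exactly.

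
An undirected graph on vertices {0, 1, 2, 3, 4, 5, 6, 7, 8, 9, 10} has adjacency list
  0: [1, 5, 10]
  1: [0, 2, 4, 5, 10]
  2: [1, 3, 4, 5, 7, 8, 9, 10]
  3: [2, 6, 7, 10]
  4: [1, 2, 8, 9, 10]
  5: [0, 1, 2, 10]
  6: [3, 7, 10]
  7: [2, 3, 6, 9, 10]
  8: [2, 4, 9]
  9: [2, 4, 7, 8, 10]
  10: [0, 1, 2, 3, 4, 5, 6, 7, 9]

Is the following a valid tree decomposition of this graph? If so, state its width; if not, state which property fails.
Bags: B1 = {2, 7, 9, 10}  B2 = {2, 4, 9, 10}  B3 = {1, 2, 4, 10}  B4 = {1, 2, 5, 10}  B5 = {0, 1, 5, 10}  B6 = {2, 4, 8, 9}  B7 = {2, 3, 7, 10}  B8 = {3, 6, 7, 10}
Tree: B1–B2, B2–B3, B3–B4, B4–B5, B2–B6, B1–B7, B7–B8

Yes; width 3.

Vertex coverage: the bags together contain {0, 1, 2, 3, 4, 5, 6, 7, 8, 9, 10}, the full vertex set. Edge coverage: each edge of G has both endpoints in at least one bag. Running intersection: for every vertex, the bags containing it form a connected subtree. All three properties hold, so this is a valid tree decomposition of width max|bag| − 1 = 3, and hence tw(G) ≤ 3.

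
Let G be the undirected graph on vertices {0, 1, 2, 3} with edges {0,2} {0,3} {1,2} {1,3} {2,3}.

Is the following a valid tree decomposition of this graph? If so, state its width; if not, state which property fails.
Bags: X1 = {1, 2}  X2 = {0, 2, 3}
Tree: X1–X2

No — edge (3,1) lies in no bag.

A tree decomposition must satisfy three properties: every vertex lies in some bag; for every edge, both endpoints lie together in some bag; and for every vertex, the bags containing it form a connected subtree. Here edge (3,1) lies in no bag, so the decomposition is invalid.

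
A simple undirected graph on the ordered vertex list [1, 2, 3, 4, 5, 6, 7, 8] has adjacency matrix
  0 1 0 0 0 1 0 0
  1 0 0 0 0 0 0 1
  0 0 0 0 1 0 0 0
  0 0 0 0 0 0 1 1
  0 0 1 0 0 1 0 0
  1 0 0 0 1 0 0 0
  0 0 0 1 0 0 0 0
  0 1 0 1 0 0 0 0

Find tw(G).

A width-1 tree decomposition is:
Bags: B1 = {3, 5}  B2 = {5, 6}  B3 = {1, 6}  B4 = {1, 2}  B5 = {2, 8}  B6 = {4, 8}  B7 = {4, 7}
Tree: B1–B2, B2–B3, B3–B4, B4–B5, B5–B6, B6–B7
Each bag holds 2 vertices, so the decomposition has width 1, which upper-bounds the treewidth. Since G has at least one edge (e.g. 3–5), it is not an edgeless graph, so tw(G) ≥ 1. Therefore the treewidth is 1.

1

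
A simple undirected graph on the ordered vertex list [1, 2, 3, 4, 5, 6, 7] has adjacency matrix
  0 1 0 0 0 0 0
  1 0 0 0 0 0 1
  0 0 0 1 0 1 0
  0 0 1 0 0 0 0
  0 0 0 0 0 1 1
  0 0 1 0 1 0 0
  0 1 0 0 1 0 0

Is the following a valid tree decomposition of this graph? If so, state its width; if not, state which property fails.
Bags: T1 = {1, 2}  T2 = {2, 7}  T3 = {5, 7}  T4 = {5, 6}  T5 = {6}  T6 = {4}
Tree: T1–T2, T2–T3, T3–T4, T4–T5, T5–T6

No — vertex 3 appears in no bag.

A tree decomposition must satisfy three properties: every vertex lies in some bag; for every edge, both endpoints lie together in some bag; and for every vertex, the bags containing it form a connected subtree. Here vertex 3 appears in no bag, so the decomposition is invalid.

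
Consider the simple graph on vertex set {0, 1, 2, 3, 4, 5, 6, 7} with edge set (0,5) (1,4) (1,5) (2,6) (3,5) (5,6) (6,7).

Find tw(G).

A width-1 tree decomposition is:
Bags: B1 = {5, 6}  B2 = {1, 5}  B3 = {6, 7}  B4 = {2, 6}  B5 = {3, 5}  B6 = {0, 5}  B7 = {1, 4}
Tree: B1–B2, B1–B3, B1–B4, B2–B5, B2–B6, B2–B7
The largest bag has 2 vertices, giving width 1; this decomposition certifies tw(G) ≤ 1. Any graph with an edge has treewidth ≥ 1, and G has the edge 6–5. Combining the bounds, tw(G) = 1.

1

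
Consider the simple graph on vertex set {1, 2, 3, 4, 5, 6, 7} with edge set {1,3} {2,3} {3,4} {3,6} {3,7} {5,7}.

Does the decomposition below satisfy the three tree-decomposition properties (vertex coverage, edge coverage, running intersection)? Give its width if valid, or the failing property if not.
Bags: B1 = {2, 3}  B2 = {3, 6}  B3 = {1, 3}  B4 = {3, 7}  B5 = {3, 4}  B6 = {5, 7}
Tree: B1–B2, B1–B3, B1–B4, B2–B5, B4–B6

Checking the three conditions: (i) the bags cover all of {1, 2, 3, 4, 5, 6, 7}; (ii) for each edge, some bag contains both endpoints; (iii) the bags containing any fixed vertex form a subtree. All hold, so the decomposition is valid with width 2 − 1 = 1.

Yes; width 1.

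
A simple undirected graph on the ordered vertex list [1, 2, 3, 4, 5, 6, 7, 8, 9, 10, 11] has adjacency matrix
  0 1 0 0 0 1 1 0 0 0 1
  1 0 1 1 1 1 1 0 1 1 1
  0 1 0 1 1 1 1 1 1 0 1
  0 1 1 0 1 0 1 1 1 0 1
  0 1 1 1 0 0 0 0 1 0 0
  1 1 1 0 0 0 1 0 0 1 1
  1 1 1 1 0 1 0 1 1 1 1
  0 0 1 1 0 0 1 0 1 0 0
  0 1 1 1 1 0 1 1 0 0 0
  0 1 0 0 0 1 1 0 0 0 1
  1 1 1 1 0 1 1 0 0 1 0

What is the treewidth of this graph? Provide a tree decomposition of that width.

Each bag holds 5 vertices, so the decomposition has width 4, which upper-bounds the treewidth. For the lower bound, the 5 vertices {3, 4, 7, 8, 9} are pairwise adjacent, and any tree decomposition puts a clique entirely inside one bag — forcing width ≥ 4. The upper and lower bounds meet at 4, so that is the treewidth.

Treewidth 4.
Bags: B1 = {2, 3, 4, 7, 11}  B2 = {2, 3, 6, 7, 11}  B3 = {2, 3, 4, 7, 9}  B4 = {1, 2, 6, 7, 11}  B5 = {2, 3, 4, 5, 9}  B6 = {3, 4, 7, 8, 9}  B7 = {2, 6, 7, 10, 11}
Tree: B1–B2, B1–B3, B2–B4, B3–B5, B3–B6, B4–B7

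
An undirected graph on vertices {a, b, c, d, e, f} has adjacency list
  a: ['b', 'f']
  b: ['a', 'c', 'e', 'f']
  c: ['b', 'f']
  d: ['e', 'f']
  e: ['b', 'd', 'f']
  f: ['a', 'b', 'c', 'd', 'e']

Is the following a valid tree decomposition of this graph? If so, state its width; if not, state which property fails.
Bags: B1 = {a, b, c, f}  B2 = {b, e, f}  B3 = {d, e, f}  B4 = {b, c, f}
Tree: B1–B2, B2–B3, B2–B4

No — bags containing vertex c are not connected in the tree.

A tree decomposition must satisfy three properties: every vertex lies in some bag; for every edge, both endpoints lie together in some bag; and for every vertex, the bags containing it form a connected subtree. Here bags containing vertex c are not connected in the tree, so the decomposition is invalid.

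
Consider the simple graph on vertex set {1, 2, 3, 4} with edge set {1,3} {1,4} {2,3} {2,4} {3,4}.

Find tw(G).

2

A width-2 tree decomposition is:
Bags: B1 = {2, 3, 4}  B2 = {1, 3, 4}
Tree: B1–B2
The largest bag has 3 vertices, giving width 2; this decomposition certifies tw(G) ≤ 2. On the other hand G contains the 3-clique {1, 3, 4}. A clique must lie in a single bag of any decomposition, so no decomposition can have width below 2. The upper and lower bounds meet at 2, so that is the treewidth.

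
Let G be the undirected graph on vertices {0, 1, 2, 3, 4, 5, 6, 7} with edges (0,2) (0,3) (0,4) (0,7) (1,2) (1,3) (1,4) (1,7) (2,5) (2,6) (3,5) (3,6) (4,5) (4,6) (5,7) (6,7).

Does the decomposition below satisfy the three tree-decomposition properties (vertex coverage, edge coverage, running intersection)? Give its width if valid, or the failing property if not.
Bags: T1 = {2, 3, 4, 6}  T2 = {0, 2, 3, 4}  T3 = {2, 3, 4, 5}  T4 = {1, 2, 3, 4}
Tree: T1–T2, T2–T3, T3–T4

A tree decomposition must satisfy three properties: every vertex lies in some bag; for every edge, both endpoints lie together in some bag; and for every vertex, the bags containing it form a connected subtree. Here vertex 7 appears in no bag, so the decomposition is invalid.

No — vertex 7 appears in no bag.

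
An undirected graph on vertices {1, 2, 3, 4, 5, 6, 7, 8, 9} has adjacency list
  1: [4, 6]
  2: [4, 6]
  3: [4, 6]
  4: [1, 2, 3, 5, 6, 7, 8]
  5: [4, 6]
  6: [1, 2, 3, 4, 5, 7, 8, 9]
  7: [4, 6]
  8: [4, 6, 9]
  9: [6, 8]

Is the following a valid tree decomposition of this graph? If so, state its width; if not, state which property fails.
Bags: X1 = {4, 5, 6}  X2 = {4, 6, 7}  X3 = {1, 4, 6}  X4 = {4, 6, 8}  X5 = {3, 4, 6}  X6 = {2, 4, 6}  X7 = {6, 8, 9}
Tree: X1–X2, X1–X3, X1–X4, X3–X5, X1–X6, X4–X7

Every vertex of G appears in some bag (union = {1, 2, 3, 4, 5, 6, 7, 8, 9}); every edge is covered by a bag; and for each vertex v the set of bags containing v is connected in the bag tree. The decomposition is therefore valid. The largest bag has 3 vertices, so the width is 2.

Yes; width 2.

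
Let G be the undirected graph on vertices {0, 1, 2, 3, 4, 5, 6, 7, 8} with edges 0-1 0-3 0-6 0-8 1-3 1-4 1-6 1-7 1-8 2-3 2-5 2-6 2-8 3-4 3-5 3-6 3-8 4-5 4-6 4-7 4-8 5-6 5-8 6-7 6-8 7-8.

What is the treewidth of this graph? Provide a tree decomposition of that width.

Every bag has size at most 5, so the width is 5 − 1 = 4 and tw(G) ≤ 4. For the lower bound, the 5 vertices {0, 1, 3, 6, 8} are pairwise adjacent, and any tree decomposition puts a clique entirely inside one bag — forcing width ≥ 4. Hence tw(G) = 4 exactly.

Treewidth 4.
One optimal decomposition is:
Bags: B1 = {1, 3, 4, 6, 8}  B2 = {3, 4, 5, 6, 8}  B3 = {2, 3, 5, 6, 8}  B4 = {1, 4, 6, 7, 8}  B5 = {0, 1, 3, 6, 8}
Tree: B1–B2, B2–B3, B1–B4, B1–B5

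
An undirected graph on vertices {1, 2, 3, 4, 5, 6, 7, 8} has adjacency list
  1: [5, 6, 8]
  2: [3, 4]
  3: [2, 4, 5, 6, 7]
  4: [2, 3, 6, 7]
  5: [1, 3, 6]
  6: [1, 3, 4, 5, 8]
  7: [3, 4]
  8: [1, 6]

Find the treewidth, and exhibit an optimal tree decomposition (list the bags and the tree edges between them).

Each bag holds 3 vertices, so the decomposition has width 2, which upper-bounds the treewidth. On the other hand G contains the 3-clique {1, 6, 8}. A clique must lie in a single bag of any decomposition, so no decomposition can have width below 2. Hence tw(G) = 2 exactly.

Treewidth 2.
One optimal decomposition is:
Bags: B1 = {3, 4, 6}  B2 = {2, 3, 4}  B3 = {3, 5, 6}  B4 = {3, 4, 7}  B5 = {1, 5, 6}  B6 = {1, 6, 8}
Tree: B1–B2, B1–B3, B2–B4, B3–B5, B5–B6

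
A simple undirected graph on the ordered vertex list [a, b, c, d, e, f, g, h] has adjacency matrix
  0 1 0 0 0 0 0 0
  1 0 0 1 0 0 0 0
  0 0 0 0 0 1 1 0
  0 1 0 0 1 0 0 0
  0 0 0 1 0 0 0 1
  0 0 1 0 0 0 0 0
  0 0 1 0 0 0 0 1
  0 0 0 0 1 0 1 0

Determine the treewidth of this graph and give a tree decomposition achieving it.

The largest bag has 2 vertices, giving width 1; this decomposition certifies tw(G) ≤ 1. Since G has at least one edge (e.g. f–c), it is not an edgeless graph, so tw(G) ≥ 1. Combining the bounds, tw(G) = 1.

Treewidth 1.
One such decomposition:
Bags: B1 = {c, f}  B2 = {c, g}  B3 = {g, h}  B4 = {e, h}  B5 = {d, e}  B6 = {b, d}  B7 = {a, b}
Tree: B1–B2, B2–B3, B3–B4, B4–B5, B5–B6, B6–B7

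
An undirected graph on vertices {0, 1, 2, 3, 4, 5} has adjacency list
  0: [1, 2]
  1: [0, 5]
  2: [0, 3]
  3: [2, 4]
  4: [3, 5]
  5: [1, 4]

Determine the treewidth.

2

A width-2 tree decomposition is:
Bags: B1 = {2, 3, 4}  B2 = {0, 2, 4}  B3 = {0, 1, 4}  B4 = {1, 4, 5}
Tree: B1–B2, B2–B3, B3–B4
The largest bag has 3 vertices, giving width 2; this decomposition certifies tw(G) ≤ 2. The edges 4–3–2–0–1–5–4 form a cycle, so G is not a tree and its treewidth is at least 2. Hence tw(G) = 2 exactly.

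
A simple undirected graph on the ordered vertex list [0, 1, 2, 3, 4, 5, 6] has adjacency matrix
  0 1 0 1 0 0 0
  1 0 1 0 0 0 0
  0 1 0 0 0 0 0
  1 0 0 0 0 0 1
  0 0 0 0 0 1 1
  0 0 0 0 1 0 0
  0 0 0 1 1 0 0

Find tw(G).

1

A width-1 tree decomposition is:
Bags: B1 = {1, 2}  B2 = {0, 1}  B3 = {0, 3}  B4 = {3, 6}  B5 = {4, 6}  B6 = {4, 5}
Tree: B1–B2, B2–B3, B3–B4, B4–B5, B5–B6
The largest bag has 2 vertices, giving width 1; this decomposition certifies tw(G) ≤ 1. Any graph with an edge has treewidth ≥ 1, and G has the edge 2–1. Combining the bounds, tw(G) = 1.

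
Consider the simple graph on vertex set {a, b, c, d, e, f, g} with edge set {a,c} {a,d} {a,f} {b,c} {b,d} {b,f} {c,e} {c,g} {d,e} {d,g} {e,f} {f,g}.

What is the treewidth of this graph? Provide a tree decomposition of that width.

Every bag has size at most 4, so the width is 4 − 1 = 3 and tw(G) ≤ 3. For the lower bound: the 4 vertex sets {a,f}, {c,e}, {d}, {g} are disjoint, each induces a connected subgraph, and every pair is joined by at least one edge of G. Contracting each set to a single vertex therefore yields K_{4} as a minor, and since treewidth is minor-monotone, tw(G) ≥ tw(K_{4}) = 3. Combining the bounds, tw(G) = 3.

Treewidth 3.
Bags: B1 = {a, c, d, f}  B2 = {c, d, e, f}  B3 = {c, d, f, g}  B4 = {b, c, d, f}
Tree: B1–B2, B2–B3, B3–B4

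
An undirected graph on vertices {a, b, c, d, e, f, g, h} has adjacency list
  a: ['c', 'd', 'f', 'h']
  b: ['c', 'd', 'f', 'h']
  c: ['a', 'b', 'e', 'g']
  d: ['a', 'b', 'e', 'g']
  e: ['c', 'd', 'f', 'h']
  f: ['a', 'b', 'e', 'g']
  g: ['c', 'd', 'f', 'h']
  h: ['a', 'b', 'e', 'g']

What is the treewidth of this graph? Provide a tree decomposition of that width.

Every bag has size at most 5, so the width is 5 − 1 = 4 and tw(G) ≤ 4. For the lower bound: the 5 vertex sets {g,h}, {d,e}, {a,f}, {b}, {c} are disjoint, each induces a connected subgraph, and every pair is joined by at least one edge of G. Contracting each set to a single vertex therefore yields K_{5} as a minor, and since treewidth is minor-monotone, tw(G) ≥ tw(K_{5}) = 4. Hence tw(G) = 4 exactly.

Treewidth 4.
One such decomposition:
Bags: B1 = {a, b, e, g, h}  B2 = {a, b, d, e, g}  B3 = {a, b, e, f, g}  B4 = {a, b, c, e, g}
Tree: B1–B2, B2–B3, B3–B4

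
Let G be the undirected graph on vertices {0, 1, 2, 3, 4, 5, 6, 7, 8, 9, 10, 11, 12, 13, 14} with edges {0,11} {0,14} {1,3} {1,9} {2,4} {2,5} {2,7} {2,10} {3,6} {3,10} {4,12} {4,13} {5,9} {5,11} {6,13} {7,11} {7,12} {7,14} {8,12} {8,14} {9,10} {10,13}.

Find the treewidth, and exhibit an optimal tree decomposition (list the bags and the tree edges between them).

The largest bag has 4 vertices, giving width 3; this decomposition certifies tw(G) ≤ 3. For the lower bound: the 4 vertex sets {1,3,6}, {9}, {10}, {2,4,5,13} are disjoint, each induces a connected subgraph, and every pair is joined by at least one edge of G. Contracting each set to a single vertex therefore yields K_{4} as a minor, and since treewidth is minor-monotone, tw(G) ≥ tw(K_{4}) = 3. The upper and lower bounds meet at 3, so that is the treewidth.

Treewidth 3.
One such decomposition:
Bags: B1 = {1, 3, 6, 9}  B2 = {3, 6, 9, 10}  B3 = {6, 9, 10, 13}  B4 = {5, 9, 10, 13}  B5 = {2, 5, 10, 13}  B6 = {2, 4, 5, 13}  B7 = {2, 4, 5, 11}  B8 = {2, 4, 7, 11}  B9 = {4, 7, 11, 12}  B10 = {0, 7, 11, 12}  B11 = {0, 7, 12, 14}  B12 = {0, 8, 12, 14}
Tree: B1–B2, B2–B3, B3–B4, B4–B5, B5–B6, B6–B7, B7–B8, B8–B9, B9–B10, B10–B11, B11–B12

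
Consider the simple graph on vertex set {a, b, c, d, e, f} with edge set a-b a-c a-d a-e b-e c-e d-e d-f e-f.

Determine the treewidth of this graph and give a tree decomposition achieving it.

Each bag holds 3 vertices, so the decomposition has width 2, which upper-bounds the treewidth. Conversely, {a, d, e} is a clique of size 3, and the vertices of any clique must share a bag in every tree decomposition; so some bag has ≥ 3 vertices and tw(G) ≥ 2. Hence tw(G) = 2 exactly.

Treewidth 2.
One optimal decomposition is:
Bags: B1 = {a, c, e}  B2 = {a, b, e}  B3 = {a, d, e}  B4 = {d, e, f}
Tree: B1–B2, B2–B3, B3–B4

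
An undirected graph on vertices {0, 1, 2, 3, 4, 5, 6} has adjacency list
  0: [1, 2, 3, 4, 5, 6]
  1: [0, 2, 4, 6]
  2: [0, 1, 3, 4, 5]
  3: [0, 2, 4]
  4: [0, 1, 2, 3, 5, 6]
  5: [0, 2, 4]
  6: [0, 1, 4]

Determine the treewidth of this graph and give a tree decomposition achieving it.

Treewidth 3.
One optimal decomposition is:
Bags: B1 = {0, 1, 2, 4}  B2 = {0, 1, 4, 6}  B3 = {0, 2, 3, 4}  B4 = {0, 2, 4, 5}
Tree: B1–B2, B1–B3, B3–B4

Every bag has size at most 4, so the width is 4 − 1 = 3 and tw(G) ≤ 3. For the lower bound, the 4 vertices {0, 1, 2, 4} are pairwise adjacent, and any tree decomposition puts a clique entirely inside one bag — forcing width ≥ 3. The upper and lower bounds meet at 3, so that is the treewidth.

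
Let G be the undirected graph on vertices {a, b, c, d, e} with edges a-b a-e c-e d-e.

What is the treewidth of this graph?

1

A width-1 tree decomposition is:
Bags: B1 = {a, e}  B2 = {d, e}  B3 = {a, b}  B4 = {c, e}
Tree: B1–B2, B1–B3, B2–B4
Each bag holds 2 vertices, so the decomposition has width 1, which upper-bounds the treewidth. G has an edge, so its treewidth is at least 1. Hence tw(G) = 1 exactly.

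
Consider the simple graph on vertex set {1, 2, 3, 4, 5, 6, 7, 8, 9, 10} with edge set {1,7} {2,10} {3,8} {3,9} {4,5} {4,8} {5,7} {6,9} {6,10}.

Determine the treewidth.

A width-1 tree decomposition is:
Bags: B1 = {2, 10}  B2 = {6, 10}  B3 = {6, 9}  B4 = {3, 9}  B5 = {3, 8}  B6 = {4, 8}  B7 = {4, 5}  B8 = {5, 7}  B9 = {1, 7}
Tree: B1–B2, B2–B3, B3–B4, B4–B5, B5–B6, B6–B7, B7–B8, B8–B9
Each bag holds 2 vertices, so the decomposition has width 1, which upper-bounds the treewidth. Since G has at least one edge (e.g. 2–10), it is not an edgeless graph, so tw(G) ≥ 1. Therefore the treewidth is 1.

1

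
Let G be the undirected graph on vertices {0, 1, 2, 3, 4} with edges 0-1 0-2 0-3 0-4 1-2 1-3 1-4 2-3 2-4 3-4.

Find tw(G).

A width-4 tree decomposition is:
Bags: B1 = {0, 1, 2, 3, 4}
Tree: (single bag)
A single bag containing all 5 vertices is trivially a valid decomposition of width 4. On the other hand G contains the 5-clique {0, 1, 2, 3, 4}. A clique must lie in a single bag of any decomposition, so no decomposition can have width below 4. The upper and lower bounds meet at 4, so that is the treewidth.

4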